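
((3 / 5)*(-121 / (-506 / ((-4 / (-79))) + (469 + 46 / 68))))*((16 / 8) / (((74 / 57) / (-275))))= -3.23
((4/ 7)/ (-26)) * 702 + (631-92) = 3665/7 = 523.57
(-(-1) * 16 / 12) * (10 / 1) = 40/3 = 13.33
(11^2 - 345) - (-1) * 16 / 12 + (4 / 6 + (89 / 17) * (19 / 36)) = -134173/612 = -219.24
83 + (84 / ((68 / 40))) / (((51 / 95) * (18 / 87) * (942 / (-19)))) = 30229481/408357 = 74.03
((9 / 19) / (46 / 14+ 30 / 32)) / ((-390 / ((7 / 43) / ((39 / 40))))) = -3136/65308529 = 0.00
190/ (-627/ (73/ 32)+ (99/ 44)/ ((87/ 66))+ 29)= -804460/1033699 = -0.78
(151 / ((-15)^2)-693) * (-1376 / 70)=107172512/7875 = 13609.21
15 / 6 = 2.50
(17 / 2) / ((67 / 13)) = 221/134 = 1.65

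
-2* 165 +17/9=-328.11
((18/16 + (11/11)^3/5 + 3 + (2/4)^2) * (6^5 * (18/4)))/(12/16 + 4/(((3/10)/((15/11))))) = 8456.05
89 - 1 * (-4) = 93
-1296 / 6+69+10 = -137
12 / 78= 2/13 = 0.15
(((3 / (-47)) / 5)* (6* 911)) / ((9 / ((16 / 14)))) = -14576/1645 = -8.86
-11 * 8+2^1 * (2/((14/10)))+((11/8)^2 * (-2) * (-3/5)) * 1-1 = -93939/1120 = -83.87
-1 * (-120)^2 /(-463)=14400/463 = 31.10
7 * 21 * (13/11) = 1911/11 = 173.73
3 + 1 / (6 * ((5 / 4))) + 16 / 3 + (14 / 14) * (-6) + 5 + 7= 217/15 = 14.47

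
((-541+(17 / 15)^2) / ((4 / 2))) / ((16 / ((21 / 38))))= -212513/22800 = -9.32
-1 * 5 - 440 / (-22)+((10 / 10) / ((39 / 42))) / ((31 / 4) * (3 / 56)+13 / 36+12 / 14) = 670359/42809 = 15.66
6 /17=0.35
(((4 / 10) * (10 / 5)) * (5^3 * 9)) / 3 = 300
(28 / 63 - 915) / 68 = -8231/612 = -13.45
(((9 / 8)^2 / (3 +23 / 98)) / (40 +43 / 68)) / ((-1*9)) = -833/778552 = 0.00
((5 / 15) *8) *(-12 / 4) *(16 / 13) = -9.85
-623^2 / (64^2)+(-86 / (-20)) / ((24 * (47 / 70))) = -54572077/577536 = -94.49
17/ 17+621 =622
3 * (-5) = -15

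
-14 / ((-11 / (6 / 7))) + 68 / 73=1624/803 = 2.02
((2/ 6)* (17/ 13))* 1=17/39 = 0.44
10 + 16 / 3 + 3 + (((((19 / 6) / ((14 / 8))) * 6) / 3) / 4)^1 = 19.24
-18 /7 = -2.57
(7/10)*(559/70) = 559/100 = 5.59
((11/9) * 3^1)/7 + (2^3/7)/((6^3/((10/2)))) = 104/189 = 0.55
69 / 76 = 0.91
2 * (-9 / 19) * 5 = -90/19 = -4.74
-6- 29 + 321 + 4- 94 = 196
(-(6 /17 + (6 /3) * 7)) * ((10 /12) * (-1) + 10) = -6710/51 = -131.57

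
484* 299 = 144716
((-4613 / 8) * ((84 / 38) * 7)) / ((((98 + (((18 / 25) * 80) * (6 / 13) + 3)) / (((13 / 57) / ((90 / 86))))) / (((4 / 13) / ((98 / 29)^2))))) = -309808421/754430796 = -0.41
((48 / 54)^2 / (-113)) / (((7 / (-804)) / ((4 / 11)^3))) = 1097728/28426167 = 0.04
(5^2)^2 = 625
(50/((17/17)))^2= 2500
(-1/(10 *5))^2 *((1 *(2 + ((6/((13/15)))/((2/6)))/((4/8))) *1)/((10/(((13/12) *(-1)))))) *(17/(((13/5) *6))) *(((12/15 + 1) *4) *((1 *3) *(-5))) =14433/65000 = 0.22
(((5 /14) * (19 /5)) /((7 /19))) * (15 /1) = 5415/98 = 55.26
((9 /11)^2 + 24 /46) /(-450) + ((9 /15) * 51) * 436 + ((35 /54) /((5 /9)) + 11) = 13353.76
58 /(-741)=-58/741 = -0.08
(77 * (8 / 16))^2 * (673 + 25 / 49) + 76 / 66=65888569/66 = 998311.65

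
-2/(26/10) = -10/13 = -0.77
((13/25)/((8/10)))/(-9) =-13/180 = -0.07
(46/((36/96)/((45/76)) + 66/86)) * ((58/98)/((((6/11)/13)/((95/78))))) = 149858225/265629 = 564.16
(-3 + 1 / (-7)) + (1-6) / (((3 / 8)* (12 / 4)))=-7.59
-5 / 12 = -0.42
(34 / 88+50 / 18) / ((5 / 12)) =1253/165 = 7.59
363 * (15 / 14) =5445/14 = 388.93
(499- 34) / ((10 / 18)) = 837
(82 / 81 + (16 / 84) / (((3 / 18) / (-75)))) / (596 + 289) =-814/8505 = -0.10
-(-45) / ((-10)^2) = 9/20 = 0.45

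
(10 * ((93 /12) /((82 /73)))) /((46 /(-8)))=-11315/943 = -12.00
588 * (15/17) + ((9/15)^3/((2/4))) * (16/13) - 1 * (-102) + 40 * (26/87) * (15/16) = 506761327/801125 = 632.56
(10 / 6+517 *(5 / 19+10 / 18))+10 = 74375/171 = 434.94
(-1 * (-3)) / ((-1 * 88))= -3/88 = -0.03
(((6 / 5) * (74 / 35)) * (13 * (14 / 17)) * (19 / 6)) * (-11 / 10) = -201058/2125 = -94.62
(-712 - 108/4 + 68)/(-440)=61/40 = 1.52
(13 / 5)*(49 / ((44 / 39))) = 112.92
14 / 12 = 7/6 = 1.17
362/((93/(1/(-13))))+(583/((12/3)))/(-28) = -745391/135408 = -5.50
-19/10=-1.90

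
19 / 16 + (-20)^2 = 6419/16 = 401.19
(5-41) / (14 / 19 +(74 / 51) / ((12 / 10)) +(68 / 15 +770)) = -523260/11286127 = -0.05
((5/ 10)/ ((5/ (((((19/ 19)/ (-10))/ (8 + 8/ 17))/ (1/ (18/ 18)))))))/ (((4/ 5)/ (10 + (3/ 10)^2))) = -17153/1152000 = -0.01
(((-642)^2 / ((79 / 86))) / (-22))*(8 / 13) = -141784416/11297 = -12550.63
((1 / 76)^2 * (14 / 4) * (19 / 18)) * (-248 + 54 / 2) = -0.14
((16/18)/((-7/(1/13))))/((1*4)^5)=-1/104832 = 0.00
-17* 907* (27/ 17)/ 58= -24489/58 = -422.22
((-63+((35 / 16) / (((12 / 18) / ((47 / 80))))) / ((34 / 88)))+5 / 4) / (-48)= 1.18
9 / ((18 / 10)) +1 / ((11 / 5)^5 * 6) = 4834655/966306 = 5.00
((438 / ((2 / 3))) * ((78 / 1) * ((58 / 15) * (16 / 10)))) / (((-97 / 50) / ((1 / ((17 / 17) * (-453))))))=5284032/14647 = 360.76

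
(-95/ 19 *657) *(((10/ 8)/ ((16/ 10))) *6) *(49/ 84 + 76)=-75472875/64 = -1179263.67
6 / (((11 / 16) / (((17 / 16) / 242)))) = 51/1331 = 0.04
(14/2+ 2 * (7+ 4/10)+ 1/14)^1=1531/70 = 21.87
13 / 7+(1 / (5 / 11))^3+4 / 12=33701/2625 = 12.84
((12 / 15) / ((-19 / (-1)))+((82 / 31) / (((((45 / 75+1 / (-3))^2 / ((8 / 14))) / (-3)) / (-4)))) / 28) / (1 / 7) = 2641277/41230 = 64.06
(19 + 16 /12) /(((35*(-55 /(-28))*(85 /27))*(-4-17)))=-732/163625 = 0.00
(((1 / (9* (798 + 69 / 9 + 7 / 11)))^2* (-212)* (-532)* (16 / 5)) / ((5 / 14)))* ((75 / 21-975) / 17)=-27293728/24890121 = -1.10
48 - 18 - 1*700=-670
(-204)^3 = -8489664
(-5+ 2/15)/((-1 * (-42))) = -73/630 = -0.12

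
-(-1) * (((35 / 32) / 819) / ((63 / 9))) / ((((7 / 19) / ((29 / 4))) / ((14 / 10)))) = 551/104832 = 0.01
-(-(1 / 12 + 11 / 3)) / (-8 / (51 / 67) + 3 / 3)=-153/388 = -0.39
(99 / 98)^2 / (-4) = -9801/38416 = -0.26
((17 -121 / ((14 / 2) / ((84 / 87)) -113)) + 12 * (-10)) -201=-128108/423 = -302.86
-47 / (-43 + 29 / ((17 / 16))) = 799/267 = 2.99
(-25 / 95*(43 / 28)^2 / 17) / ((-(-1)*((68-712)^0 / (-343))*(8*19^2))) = 64715/14925184 = 0.00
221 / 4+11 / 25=5569/100 = 55.69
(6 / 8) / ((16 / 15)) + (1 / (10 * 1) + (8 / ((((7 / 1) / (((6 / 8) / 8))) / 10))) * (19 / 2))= 24599/2240 = 10.98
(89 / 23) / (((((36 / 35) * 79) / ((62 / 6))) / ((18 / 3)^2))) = 96565/5451 = 17.72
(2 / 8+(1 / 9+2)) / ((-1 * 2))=-85/72 = -1.18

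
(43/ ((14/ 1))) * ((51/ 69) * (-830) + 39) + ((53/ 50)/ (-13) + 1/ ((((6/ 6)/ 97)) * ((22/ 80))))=-812610144/575575 = -1411.82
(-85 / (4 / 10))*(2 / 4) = -425/4 = -106.25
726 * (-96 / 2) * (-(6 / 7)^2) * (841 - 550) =365067648/49 = 7450360.16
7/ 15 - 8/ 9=-0.42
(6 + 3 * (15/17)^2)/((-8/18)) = -21681/1156 = -18.76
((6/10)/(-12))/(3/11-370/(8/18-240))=-539/19590 = -0.03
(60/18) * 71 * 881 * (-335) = -209545850/3 = -69848616.67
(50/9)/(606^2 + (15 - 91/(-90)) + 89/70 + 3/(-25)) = 8750/578423731 = 0.00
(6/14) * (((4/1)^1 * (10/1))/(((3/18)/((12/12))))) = 720/7 = 102.86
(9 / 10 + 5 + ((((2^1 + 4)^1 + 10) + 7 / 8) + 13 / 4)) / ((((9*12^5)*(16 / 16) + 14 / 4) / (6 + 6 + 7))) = 19779/89579660 = 0.00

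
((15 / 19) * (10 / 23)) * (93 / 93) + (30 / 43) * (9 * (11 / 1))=1304340/18791 = 69.41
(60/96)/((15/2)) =1/12 = 0.08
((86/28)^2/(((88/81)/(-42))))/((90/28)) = -49923/440 = -113.46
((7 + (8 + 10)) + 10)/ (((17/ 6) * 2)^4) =2835/83521 = 0.03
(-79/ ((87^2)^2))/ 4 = -79/229159044 = 0.00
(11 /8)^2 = 121/64 = 1.89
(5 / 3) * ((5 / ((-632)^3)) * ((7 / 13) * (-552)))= 4025/410208448 = 0.00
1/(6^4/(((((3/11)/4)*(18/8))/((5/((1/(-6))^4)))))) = 1/54743040 = 0.00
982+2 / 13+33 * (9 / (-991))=12649227/12883 = 981.85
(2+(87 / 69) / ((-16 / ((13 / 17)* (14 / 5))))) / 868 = 28641/13575520 = 0.00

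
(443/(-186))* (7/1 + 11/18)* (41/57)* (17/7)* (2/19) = -42301627/12690594 = -3.33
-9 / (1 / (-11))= 99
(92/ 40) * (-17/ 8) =-391/80 = -4.89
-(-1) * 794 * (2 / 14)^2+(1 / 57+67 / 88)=4174147/245784 = 16.98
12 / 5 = 2.40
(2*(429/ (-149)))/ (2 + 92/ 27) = -11583/10877 = -1.06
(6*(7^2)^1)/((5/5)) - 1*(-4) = 298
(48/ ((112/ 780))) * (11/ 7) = 25740/49 = 525.31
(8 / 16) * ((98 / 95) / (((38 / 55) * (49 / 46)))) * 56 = 14168/361 = 39.25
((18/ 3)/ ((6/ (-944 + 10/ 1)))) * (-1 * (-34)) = -31756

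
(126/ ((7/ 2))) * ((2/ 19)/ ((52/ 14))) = 252/247 = 1.02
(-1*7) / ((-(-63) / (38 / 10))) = -19/45 = -0.42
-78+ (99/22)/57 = -77.92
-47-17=-64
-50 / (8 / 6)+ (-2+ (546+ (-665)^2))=442731.50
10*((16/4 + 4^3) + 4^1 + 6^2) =1080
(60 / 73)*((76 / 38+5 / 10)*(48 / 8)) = 900/73 = 12.33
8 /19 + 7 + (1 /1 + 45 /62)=10775/1178 = 9.15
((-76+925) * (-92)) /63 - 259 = -31475/21 = -1498.81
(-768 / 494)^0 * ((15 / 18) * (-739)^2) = 2730605/6 = 455100.83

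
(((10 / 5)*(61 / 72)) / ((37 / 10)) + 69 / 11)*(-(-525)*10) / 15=8629075/3663 = 2355.74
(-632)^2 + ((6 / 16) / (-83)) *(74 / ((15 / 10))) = 66304347/166 = 399423.78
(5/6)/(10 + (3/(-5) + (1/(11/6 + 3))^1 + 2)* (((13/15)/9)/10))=0.08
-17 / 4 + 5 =3/4 = 0.75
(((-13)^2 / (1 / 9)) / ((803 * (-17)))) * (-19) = 28899/13651 = 2.12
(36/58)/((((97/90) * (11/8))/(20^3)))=103680000/30943 = 3350.68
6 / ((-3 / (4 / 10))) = -4/5 = -0.80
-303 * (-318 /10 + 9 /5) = 9090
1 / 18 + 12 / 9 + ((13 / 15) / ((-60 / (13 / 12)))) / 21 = 314831/226800 = 1.39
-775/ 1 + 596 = -179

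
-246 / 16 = -123/8 = -15.38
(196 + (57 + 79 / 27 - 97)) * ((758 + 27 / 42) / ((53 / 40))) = 130213460/1431 = 90994.73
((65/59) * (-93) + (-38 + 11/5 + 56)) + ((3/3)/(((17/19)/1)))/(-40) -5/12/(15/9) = -3311327/40120 = -82.54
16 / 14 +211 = 1485/7 = 212.14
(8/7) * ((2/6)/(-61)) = -8/1281 = -0.01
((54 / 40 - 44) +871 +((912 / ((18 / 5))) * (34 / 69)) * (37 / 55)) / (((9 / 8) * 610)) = 41547379/31251825 = 1.33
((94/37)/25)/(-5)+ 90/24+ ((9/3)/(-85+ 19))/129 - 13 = -243369169/26251500 = -9.27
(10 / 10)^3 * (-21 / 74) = -21/74 = -0.28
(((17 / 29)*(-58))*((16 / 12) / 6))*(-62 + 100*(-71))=487016/9 = 54112.89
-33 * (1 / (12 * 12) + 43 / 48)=-715/24 = -29.79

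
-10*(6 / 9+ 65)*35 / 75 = -2758/9 = -306.44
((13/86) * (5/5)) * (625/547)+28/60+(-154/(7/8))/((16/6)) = -46120411/705630 = -65.36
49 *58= 2842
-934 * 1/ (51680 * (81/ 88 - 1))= 5137/22610 = 0.23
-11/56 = -0.20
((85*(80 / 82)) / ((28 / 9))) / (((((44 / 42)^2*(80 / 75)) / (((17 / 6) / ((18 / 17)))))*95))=7737975/12065152 = 0.64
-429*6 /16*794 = -510939/4 = -127734.75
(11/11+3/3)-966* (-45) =43472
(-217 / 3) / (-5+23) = -217/54 = -4.02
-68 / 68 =-1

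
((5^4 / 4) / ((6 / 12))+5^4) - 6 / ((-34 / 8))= 31923/34 = 938.91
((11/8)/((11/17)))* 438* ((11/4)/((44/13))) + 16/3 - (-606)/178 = 13071845/17088 = 764.97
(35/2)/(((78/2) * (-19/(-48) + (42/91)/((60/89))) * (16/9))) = 1575/6742 = 0.23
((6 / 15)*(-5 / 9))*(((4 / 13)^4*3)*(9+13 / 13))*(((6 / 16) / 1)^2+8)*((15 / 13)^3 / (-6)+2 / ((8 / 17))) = -365731580/188245551 = -1.94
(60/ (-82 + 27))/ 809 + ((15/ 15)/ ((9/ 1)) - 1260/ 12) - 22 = -10162766/80091 = -126.89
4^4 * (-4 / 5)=-1024/5 = -204.80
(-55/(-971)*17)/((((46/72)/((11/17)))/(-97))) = -2112660/22333 = -94.60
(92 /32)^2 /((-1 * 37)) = -529/2368 = -0.22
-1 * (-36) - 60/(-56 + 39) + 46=1454/17 = 85.53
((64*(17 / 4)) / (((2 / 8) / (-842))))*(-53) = 48553088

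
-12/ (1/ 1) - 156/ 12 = -25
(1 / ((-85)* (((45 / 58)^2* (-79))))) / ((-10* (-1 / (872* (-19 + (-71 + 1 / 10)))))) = -659283448/339946875 = -1.94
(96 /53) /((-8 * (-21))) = 4/371 = 0.01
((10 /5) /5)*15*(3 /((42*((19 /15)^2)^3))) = 34171875/329321167 = 0.10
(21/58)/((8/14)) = 147/232 = 0.63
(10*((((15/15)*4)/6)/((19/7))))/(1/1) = 140/57 = 2.46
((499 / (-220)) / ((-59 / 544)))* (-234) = -15880176/3245 = -4893.74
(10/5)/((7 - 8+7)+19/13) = 26/97 = 0.27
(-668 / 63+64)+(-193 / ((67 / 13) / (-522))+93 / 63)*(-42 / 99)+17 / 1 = -127270565/15477 = -8223.21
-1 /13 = -0.08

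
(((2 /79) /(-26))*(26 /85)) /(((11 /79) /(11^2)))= -22/85 = -0.26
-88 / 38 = -44/19 = -2.32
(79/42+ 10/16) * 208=10946/21 = 521.24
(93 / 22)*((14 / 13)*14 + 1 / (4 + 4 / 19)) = 1481211/22880 = 64.74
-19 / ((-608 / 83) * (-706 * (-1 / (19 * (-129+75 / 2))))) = -288591/45184 = -6.39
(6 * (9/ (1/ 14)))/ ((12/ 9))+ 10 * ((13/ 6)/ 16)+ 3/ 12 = 27293/48 = 568.60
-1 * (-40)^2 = -1600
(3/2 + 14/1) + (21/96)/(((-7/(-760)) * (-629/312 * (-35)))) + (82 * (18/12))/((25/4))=7818977/220150 = 35.52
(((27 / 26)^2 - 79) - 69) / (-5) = 99319/3380 = 29.38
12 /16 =3/4 = 0.75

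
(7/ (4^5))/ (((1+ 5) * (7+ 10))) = 7/104448 = 0.00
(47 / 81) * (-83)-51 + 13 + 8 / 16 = -13877/162 = -85.66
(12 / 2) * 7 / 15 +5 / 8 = 137/40 = 3.42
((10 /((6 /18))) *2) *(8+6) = 840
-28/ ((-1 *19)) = 28/19 = 1.47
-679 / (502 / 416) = -141232/251 = -562.68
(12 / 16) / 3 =1/4 = 0.25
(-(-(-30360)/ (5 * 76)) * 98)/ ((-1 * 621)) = 2156/171 = 12.61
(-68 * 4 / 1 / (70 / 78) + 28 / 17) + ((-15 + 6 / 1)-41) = -209106/595 = -351.44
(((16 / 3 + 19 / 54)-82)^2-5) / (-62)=-16968061/180792 = -93.85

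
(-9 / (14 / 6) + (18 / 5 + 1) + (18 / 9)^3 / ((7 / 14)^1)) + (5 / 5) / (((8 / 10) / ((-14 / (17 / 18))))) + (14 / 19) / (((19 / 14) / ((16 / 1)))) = 1482177/214795 = 6.90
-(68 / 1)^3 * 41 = -12891712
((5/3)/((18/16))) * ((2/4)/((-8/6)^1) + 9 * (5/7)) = 565/63 = 8.97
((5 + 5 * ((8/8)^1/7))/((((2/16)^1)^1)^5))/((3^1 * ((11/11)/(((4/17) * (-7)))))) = -102801.57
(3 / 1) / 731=3/731 = 0.00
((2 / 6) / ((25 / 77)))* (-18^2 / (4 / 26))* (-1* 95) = 1027026/5 = 205405.20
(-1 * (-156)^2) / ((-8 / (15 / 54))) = 845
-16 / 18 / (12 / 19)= -38/27 = -1.41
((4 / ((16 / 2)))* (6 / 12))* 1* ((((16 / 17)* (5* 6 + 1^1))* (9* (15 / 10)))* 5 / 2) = 4185/17 = 246.18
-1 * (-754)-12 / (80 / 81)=14837/20 = 741.85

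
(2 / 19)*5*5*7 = 350/19 = 18.42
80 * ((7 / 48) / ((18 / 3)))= 35/18 = 1.94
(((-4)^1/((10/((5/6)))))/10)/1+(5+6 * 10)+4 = 2069/30 = 68.97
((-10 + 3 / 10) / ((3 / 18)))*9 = -2619/5 = -523.80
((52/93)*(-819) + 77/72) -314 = -1720573/2232 = -770.87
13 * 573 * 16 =119184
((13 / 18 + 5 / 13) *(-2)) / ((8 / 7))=-1813/936 = -1.94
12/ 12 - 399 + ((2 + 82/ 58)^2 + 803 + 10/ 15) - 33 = 969641/2523 = 384.32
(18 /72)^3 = 1/64 = 0.02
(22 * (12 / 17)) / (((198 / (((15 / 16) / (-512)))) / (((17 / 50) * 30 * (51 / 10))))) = -153/20480 = -0.01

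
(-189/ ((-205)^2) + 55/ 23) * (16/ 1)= 36912448/966575 = 38.19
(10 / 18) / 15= 1/27 = 0.04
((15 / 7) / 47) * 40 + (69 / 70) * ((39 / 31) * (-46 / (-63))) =974219/356965 = 2.73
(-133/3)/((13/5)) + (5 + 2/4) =-901/78 = -11.55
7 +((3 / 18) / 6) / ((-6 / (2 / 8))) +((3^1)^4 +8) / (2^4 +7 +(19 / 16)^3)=10.61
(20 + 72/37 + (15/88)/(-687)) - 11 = 8161375/745624 = 10.95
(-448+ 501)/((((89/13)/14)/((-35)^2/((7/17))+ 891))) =419004.90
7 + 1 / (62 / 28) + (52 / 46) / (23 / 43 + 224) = 51331673/6884015 = 7.46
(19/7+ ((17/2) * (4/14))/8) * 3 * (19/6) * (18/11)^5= 379212678/1127357 = 336.37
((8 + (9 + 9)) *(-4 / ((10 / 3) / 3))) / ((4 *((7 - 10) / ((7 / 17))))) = 3.21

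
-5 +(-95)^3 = -857380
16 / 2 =8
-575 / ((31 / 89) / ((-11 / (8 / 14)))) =3940475/124 = 31778.02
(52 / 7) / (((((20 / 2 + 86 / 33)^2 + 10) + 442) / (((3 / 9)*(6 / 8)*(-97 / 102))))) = -457743/158337592 = 0.00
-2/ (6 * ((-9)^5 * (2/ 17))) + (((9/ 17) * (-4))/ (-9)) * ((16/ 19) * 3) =68029939/114436962 = 0.59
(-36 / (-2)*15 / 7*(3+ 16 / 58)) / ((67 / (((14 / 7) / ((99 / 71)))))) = 404700/149611 = 2.71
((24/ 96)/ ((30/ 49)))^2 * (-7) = -16807/14400 = -1.17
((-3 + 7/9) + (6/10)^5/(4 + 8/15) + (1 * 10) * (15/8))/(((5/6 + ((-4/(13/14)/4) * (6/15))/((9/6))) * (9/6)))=20.20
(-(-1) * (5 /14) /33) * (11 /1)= 5/42 = 0.12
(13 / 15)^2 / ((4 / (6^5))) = 36504/25 = 1460.16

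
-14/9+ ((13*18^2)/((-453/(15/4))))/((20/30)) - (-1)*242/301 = -43403527/818118 = -53.05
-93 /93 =-1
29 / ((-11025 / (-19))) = 551/11025 = 0.05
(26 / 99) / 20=13/990 = 0.01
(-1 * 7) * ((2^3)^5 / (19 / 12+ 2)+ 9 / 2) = -64043.41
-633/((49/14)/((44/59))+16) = -18568/607 = -30.59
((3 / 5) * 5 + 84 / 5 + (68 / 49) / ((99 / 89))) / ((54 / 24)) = 2042036/218295 = 9.35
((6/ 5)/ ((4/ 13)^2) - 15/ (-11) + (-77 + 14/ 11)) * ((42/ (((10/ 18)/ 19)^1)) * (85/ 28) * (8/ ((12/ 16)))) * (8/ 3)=-420825072/55 = -7651364.95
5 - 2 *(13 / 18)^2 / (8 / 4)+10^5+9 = 32404367/324 = 100013.48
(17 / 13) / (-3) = -17/39 = -0.44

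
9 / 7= 1.29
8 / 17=0.47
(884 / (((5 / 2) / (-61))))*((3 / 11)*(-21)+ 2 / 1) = 4421768/55 = 80395.78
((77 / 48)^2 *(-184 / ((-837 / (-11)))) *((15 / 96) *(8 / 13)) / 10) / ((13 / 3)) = -1500037/108635904 = -0.01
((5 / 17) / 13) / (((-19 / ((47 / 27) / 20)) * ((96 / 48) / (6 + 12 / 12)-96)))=329/303839640 = 0.00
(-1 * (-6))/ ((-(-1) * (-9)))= -2/3 = -0.67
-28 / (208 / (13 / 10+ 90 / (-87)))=-539/15080 = -0.04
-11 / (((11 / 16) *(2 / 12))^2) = -837.82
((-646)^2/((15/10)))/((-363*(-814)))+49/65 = 1.70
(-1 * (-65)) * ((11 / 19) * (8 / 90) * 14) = 8008/171 = 46.83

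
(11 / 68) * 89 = 979/68 = 14.40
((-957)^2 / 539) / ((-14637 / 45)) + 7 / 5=-4570928/1195355 = -3.82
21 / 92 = 0.23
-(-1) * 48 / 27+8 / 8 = 25/9 = 2.78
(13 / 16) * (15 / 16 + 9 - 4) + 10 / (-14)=7365/1792 = 4.11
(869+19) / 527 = 888/527 = 1.69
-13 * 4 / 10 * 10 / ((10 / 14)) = -364/5 = -72.80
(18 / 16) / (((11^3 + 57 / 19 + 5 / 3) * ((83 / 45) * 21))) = 405/18624536 = 0.00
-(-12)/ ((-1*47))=-0.26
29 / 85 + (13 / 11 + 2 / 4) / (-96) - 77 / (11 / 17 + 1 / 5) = -48782291/538560 = -90.58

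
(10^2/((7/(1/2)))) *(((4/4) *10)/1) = 500/7 = 71.43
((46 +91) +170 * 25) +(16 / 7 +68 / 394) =6053063/1379 = 4389.46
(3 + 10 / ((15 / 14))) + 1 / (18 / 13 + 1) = 1186/93 = 12.75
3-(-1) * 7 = 10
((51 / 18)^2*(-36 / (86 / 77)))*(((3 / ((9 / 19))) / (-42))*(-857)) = -51763657/1548 = -33439.05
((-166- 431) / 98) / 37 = -597/3626 = -0.16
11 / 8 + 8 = 75/8 = 9.38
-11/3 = -3.67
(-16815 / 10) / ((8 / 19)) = -63897/16 = -3993.56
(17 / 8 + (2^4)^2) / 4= 2065/32 = 64.53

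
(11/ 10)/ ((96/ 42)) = 77/160 = 0.48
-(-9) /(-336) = -3/112 = -0.03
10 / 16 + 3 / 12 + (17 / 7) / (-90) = 2137/2520 = 0.85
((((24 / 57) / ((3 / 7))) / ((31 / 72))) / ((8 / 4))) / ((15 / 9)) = 2016/2945 = 0.68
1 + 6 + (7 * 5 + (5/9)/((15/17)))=1151/27 = 42.63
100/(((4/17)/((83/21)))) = 35275/21 = 1679.76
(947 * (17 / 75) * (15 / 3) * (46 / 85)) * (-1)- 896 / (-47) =-1980214/3525 = -561.76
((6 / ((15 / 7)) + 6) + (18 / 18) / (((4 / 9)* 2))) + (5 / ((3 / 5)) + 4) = 2671/120 = 22.26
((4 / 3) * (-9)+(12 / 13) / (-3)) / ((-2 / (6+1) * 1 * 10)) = 56/13 = 4.31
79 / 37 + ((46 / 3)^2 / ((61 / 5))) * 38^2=565311611/20313 = 27830.04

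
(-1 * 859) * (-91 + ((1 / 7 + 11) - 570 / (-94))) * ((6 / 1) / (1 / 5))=625644060/329 = 1901653.68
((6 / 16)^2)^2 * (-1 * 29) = -2349/4096 = -0.57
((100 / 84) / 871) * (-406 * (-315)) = 152250/871 = 174.80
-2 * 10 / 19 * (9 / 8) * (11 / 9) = -55/38 = -1.45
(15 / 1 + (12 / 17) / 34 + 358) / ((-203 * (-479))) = 107803/28101493 = 0.00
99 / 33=3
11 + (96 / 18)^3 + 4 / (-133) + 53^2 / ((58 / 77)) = 810589501/208278 = 3891.86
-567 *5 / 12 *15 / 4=-14175/16 = -885.94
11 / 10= 1.10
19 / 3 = 6.33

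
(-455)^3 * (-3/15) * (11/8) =207232025/8 = 25904003.12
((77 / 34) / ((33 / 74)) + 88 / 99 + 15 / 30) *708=233522/51 = 4578.86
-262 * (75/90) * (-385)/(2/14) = 1765225/3 = 588408.33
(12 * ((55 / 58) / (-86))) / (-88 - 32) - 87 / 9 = -9.67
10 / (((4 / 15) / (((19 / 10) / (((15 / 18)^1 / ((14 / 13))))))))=92.08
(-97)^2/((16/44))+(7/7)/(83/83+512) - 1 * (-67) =53232475/2052 = 25941.75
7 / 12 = 0.58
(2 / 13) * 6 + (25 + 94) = 1559/13 = 119.92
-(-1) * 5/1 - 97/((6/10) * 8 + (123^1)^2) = 377860/75669 = 4.99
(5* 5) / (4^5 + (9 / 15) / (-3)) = 125/5119 = 0.02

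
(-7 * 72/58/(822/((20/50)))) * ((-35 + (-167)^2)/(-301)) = 334248/854195 = 0.39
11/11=1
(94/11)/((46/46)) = 8.55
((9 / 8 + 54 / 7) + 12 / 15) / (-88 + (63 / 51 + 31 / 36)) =-412947/3680110 = -0.11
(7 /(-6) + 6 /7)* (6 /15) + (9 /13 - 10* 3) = -40174/1365 = -29.43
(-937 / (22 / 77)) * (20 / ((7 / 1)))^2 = -187400/7 = -26771.43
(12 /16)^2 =9/16 = 0.56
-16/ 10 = -8/5 = -1.60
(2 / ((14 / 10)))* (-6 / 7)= -60/49 = -1.22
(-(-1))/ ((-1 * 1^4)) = -1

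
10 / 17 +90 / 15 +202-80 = 2186/17 = 128.59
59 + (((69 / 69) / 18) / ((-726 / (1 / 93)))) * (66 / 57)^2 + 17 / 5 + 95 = 713392672/4532355 = 157.40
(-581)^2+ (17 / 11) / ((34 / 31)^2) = 337562.28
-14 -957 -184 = -1155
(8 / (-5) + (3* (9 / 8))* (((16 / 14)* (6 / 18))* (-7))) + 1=-48/5 = -9.60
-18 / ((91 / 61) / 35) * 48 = -263520/13 = -20270.77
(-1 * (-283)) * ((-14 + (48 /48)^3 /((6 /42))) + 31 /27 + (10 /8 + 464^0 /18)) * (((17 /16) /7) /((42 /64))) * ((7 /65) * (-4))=4724402/36855 = 128.19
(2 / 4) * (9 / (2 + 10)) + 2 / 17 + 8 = 1155/136 = 8.49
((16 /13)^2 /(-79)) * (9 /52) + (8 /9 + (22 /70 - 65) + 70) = 6.20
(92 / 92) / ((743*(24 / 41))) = 41/17832 = 0.00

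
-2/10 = -0.20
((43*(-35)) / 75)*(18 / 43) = -42/5 = -8.40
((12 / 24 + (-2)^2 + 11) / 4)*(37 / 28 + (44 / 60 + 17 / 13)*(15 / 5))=28.85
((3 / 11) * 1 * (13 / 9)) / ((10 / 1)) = 13/330 = 0.04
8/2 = 4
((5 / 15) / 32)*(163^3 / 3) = 15037.32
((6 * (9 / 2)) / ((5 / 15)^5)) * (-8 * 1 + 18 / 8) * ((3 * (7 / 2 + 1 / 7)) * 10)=-115440795/28 = -4122885.54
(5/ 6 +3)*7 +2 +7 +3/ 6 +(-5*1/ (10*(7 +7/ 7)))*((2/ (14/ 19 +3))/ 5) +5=352103/8520 = 41.33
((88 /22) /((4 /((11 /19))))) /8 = 11/152 = 0.07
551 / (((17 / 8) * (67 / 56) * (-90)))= -123424/51255 = -2.41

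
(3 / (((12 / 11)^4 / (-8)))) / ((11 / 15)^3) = -1375/32 = -42.97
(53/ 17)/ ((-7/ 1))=-53/119 = -0.45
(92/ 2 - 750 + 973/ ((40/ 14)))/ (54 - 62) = 7269/160 = 45.43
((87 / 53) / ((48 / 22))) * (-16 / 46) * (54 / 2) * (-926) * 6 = 47853828/1219 = 39256.63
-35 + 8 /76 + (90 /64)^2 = -640437/19456 = -32.92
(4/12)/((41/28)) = 28/123 = 0.23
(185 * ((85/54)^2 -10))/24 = -4057975/69984 = -57.98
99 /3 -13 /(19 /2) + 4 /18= 5447/171 = 31.85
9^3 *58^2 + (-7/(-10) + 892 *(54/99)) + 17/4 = 539626449/220 = 2452847.50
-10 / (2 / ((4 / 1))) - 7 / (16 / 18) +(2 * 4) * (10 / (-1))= -107.88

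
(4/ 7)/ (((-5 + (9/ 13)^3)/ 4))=-2197/4487 = -0.49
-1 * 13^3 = -2197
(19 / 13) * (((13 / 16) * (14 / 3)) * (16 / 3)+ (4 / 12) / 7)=29.63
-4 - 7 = -11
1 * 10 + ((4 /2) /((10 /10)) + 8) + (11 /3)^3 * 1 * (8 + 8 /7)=88964/189 = 470.71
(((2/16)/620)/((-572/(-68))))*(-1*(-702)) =459/27280 = 0.02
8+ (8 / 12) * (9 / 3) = 10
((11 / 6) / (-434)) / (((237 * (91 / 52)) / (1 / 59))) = -11/63720531 = 0.00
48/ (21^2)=16/147 = 0.11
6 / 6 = 1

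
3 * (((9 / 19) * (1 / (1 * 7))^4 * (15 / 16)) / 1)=405/729904 = 0.00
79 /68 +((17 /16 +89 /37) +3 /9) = 149843/30192 = 4.96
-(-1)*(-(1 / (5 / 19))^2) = -361/25 = -14.44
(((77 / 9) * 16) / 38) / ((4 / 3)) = 154/57 = 2.70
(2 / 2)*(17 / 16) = 17/16 = 1.06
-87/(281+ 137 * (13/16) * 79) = -1392/145195 = -0.01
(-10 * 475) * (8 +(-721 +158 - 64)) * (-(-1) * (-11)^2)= 355770250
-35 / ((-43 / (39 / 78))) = 35/86 = 0.41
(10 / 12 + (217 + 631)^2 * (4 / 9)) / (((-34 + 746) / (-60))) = -28764235/1068 = -26932.80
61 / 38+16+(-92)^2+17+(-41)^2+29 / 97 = 37523127/3686 = 10179.90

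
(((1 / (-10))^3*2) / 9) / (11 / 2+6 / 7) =-7/200250 = 0.00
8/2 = 4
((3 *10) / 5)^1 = 6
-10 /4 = -5/2 = -2.50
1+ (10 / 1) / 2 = 6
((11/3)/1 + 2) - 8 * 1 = -7/3 = -2.33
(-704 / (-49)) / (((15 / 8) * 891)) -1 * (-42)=2500982/59535 = 42.01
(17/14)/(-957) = -17/13398 = 0.00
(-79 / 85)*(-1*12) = 948/85 = 11.15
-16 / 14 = -8/7 = -1.14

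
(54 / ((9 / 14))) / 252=1/3 = 0.33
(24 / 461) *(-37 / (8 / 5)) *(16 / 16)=-555/461 = -1.20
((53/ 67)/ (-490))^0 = 1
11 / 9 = 1.22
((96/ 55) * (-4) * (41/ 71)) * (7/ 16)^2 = -6027/7810 = -0.77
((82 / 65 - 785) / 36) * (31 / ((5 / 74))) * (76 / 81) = -9371.75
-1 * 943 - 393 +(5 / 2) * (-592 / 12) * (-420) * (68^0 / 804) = -255586/201 = -1271.57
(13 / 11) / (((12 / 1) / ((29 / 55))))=0.05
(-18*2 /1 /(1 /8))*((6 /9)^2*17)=-2176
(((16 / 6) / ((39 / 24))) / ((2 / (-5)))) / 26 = -80/507 = -0.16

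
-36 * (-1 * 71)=2556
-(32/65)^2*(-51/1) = 52224/4225 = 12.36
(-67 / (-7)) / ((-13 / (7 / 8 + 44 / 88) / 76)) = -14003/182 = -76.94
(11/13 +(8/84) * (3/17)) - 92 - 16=-165741/1547 = -107.14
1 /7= 0.14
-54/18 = -3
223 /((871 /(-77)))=-17171/871 = -19.71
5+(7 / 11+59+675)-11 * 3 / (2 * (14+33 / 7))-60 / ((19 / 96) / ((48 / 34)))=289288713/930886 = 310.77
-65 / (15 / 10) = -43.33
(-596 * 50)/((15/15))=-29800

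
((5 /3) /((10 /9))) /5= 3/10 = 0.30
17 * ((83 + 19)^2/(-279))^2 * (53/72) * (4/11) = 602019368/95139 = 6327.79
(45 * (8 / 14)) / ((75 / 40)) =96/7 = 13.71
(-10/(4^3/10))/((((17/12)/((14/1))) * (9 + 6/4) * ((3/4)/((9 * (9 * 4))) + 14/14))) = -10800/7361 = -1.47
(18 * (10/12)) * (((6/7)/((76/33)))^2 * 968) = 35577630/17689 = 2011.29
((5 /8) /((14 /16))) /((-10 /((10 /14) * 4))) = -10/49 = -0.20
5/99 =0.05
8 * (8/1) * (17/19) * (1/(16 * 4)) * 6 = 102/19 = 5.37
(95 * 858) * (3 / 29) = 244530/29 = 8432.07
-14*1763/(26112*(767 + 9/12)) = -12341/10023744 = 0.00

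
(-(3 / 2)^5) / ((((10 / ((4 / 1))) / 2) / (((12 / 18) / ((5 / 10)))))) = -81/10 = -8.10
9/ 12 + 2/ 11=0.93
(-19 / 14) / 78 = -19/1092 = -0.02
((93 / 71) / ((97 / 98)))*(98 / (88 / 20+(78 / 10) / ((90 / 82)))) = 66987900/5943481 = 11.27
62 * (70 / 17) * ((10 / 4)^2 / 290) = 5425/986 = 5.50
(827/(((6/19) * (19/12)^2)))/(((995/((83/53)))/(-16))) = -26358144/1001965 = -26.31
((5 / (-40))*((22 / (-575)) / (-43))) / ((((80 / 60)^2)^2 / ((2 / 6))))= -297/25318400 = 0.00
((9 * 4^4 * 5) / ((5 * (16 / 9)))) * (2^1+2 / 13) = 36288/13 = 2791.38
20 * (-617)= -12340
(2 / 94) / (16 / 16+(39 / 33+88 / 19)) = 209/66928 = 0.00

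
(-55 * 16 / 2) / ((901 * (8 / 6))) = -330/901 = -0.37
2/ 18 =1/9 = 0.11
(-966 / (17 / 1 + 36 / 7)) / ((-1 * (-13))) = -6762/2015 = -3.36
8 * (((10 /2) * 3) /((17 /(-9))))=-1080/17 = -63.53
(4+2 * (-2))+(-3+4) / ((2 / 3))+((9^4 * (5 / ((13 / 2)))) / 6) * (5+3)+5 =175129/26 = 6735.73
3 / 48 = 1/16 = 0.06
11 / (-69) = -11/69 = -0.16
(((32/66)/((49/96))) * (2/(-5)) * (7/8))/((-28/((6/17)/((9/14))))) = 128/19635 = 0.01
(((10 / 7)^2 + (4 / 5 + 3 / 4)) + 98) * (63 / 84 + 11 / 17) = 1891621/13328 = 141.93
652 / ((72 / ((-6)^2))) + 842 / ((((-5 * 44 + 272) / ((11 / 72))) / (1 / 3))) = 1835447/5616 = 326.82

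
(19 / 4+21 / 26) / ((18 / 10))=1445/468 = 3.09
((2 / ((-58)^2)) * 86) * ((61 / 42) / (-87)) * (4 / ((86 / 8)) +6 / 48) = -1159/2731568 = 0.00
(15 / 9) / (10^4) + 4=24001/6000 = 4.00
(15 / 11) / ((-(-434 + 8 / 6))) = 45/14278 = 0.00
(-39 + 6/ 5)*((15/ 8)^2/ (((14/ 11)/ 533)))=-55652.70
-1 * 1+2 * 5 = 9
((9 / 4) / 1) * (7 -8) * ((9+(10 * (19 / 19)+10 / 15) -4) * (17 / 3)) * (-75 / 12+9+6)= -27965/16 = -1747.81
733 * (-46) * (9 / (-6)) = 50577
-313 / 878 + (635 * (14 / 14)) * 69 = 38469257/878 = 43814.64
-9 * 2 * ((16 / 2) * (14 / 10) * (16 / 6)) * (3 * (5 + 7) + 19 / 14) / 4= -25104/5 = -5020.80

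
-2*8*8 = -128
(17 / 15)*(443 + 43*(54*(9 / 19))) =99671/57 = 1748.61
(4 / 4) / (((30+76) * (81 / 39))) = 13/2862 = 0.00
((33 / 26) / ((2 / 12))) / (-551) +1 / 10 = 6173/71630 = 0.09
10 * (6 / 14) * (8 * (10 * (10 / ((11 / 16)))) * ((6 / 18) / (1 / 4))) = 512000/77 = 6649.35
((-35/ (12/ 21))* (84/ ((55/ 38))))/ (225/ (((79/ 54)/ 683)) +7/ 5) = -15445290/456420833 = -0.03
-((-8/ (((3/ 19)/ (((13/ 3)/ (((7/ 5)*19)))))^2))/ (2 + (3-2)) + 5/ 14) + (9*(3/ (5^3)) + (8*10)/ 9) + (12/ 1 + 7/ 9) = 72526103/2976750 = 24.36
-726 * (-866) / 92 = 157179/23 = 6833.87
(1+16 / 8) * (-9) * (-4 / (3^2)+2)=-42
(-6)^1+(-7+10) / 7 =-39/7 = -5.57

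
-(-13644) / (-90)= -758/5 = -151.60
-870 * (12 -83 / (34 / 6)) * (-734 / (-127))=28736100/2159 = 13309.91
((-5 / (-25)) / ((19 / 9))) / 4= 9/380 = 0.02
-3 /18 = -1/6 = -0.17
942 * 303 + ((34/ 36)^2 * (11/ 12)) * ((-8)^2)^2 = 70172342/243 = 288775.07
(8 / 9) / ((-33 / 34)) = -272/297 = -0.92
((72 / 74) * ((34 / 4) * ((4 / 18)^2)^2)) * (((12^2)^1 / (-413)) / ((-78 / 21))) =4352/2298699 = 0.00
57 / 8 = 7.12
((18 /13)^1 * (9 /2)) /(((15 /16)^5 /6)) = 2097152/40625 = 51.62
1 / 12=0.08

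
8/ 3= 2.67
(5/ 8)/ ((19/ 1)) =5/152 = 0.03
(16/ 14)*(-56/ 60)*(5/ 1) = -16/3 = -5.33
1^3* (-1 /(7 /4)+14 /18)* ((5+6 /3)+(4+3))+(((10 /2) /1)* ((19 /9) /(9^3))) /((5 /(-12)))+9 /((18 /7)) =27793/4374 = 6.35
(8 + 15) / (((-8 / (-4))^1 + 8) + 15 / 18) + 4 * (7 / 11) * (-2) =-2122/715 = -2.97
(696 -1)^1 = 695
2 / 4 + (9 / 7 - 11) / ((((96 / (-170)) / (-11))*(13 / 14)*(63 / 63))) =-7928/39 = -203.28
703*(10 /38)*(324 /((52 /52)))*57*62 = 211827960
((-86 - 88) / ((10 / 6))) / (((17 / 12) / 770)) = -56744.47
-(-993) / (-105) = -331/35 = -9.46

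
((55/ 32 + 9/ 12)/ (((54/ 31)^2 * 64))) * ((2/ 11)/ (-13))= -75919/426995712 = 0.00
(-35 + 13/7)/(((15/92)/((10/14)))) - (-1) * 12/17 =-144.49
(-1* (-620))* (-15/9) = -3100/3 = -1033.33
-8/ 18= -4/9 = -0.44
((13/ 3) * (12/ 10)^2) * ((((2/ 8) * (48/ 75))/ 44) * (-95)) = -2964/1375 = -2.16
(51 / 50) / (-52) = -51/2600 = -0.02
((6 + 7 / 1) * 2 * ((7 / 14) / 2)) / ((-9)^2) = 0.08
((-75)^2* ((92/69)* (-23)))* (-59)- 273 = 10177227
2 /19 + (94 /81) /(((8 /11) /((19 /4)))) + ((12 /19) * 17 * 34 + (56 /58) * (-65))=221354585/714096 = 309.98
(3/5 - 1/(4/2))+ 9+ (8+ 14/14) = 181/10 = 18.10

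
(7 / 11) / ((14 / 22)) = 1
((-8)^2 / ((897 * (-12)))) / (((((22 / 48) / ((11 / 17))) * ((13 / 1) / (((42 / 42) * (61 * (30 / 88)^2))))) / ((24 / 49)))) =-878400/391782391 = 0.00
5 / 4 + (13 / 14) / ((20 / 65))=239/56 = 4.27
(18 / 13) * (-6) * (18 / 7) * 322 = -6878.77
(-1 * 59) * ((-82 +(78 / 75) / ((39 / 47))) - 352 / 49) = 19065496/3675 = 5187.89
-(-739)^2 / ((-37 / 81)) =44235801/37 = 1195562.19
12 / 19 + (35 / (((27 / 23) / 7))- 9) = 200.34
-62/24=-31/12 = -2.58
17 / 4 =4.25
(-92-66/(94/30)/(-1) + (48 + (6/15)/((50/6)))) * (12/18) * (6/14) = -268936/41125 = -6.54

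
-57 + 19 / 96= -5453/96 = -56.80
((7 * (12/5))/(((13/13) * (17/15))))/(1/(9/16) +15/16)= 36288/6647 = 5.46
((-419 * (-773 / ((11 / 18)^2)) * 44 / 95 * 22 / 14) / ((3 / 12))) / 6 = 279838368/665 = 420809.58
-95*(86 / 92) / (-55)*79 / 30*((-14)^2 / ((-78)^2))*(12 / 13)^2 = 12650428/108388995 = 0.12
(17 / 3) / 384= 17/1152 = 0.01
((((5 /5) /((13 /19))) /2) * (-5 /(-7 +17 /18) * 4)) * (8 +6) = 47880/1417 = 33.79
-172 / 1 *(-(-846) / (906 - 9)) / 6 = -8084/299 = -27.04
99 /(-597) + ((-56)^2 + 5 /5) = 624230/199 = 3136.83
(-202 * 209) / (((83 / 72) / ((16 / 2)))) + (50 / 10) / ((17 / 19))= -413390771/1411 = -292977.16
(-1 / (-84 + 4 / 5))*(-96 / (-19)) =15/247 = 0.06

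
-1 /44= -0.02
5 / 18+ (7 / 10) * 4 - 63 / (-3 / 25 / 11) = 520027/90 = 5778.08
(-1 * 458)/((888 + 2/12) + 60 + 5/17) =-46716/96743 = -0.48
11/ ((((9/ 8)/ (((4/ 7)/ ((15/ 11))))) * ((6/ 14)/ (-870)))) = -224576/27 = -8317.63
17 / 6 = 2.83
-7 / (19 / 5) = -35/19 = -1.84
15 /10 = 3/2 = 1.50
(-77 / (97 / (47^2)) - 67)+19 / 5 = -881117/485 = -1816.74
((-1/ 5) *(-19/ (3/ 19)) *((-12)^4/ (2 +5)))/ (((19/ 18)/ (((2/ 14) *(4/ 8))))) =1181952/245 = 4824.29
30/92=15/46 = 0.33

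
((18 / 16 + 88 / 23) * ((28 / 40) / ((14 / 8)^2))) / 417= 911/335685 = 0.00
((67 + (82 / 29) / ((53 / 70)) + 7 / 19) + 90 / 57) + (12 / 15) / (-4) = 10583447/146015 = 72.48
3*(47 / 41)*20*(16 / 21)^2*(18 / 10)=144384/2009 = 71.87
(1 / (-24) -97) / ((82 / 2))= -2329/984 = -2.37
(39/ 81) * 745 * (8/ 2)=1434.81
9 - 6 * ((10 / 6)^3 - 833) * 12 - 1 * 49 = 178808/3 = 59602.67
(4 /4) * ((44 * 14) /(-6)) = -308/3 = -102.67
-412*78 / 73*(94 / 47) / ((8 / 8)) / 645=-21424/15695 = -1.37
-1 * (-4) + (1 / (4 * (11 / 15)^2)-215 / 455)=3.99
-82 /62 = -41/31 = -1.32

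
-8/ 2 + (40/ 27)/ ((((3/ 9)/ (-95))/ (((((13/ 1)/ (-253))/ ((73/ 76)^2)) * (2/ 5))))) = 65597228/12134133 = 5.41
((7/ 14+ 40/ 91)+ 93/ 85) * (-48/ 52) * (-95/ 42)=597759/140777 = 4.25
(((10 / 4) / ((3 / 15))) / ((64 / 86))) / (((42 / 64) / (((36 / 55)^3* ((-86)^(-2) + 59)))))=423.48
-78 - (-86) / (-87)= -6872/87 = -78.99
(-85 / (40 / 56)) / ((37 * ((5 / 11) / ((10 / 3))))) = -2618/111 = -23.59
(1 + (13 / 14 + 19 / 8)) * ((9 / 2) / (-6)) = -723/224 = -3.23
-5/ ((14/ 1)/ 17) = -85/14 = -6.07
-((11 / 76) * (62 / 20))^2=-116281/577600 = -0.20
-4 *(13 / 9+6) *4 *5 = -5360/9 = -595.56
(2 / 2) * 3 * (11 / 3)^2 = 121/3 = 40.33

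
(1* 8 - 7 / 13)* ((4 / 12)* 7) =679/39 = 17.41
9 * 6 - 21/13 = 681/13 = 52.38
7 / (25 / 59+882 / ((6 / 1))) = 0.05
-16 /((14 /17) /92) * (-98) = 175168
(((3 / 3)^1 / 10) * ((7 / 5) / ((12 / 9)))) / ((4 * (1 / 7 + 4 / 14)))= 49/800 = 0.06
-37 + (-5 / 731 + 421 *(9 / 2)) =2715655/1462 = 1857.49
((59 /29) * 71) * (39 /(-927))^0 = 144.45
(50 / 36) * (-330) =-1375/3 = -458.33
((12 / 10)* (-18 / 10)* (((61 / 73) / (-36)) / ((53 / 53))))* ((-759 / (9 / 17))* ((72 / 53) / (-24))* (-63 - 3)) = -25973739/96725 = -268.53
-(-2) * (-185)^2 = 68450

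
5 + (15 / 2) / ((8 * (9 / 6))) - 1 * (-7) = 101/8 = 12.62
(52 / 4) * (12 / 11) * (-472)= -73632/11 = -6693.82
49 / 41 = 1.20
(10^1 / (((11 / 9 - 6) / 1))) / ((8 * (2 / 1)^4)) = -45/2752 = -0.02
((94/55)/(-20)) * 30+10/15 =-313/165 = -1.90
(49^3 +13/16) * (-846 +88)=-713428463/8 = -89178557.88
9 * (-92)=-828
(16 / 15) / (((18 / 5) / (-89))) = -712/27 = -26.37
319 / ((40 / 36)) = 2871/10 = 287.10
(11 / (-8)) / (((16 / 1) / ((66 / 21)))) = -121/448 = -0.27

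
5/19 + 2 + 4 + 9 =290/19 = 15.26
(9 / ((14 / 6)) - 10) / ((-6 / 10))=215/21 = 10.24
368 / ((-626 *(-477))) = 184/149301 = 0.00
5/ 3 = 1.67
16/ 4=4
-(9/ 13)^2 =-81/169 = -0.48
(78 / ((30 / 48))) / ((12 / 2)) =104/5 = 20.80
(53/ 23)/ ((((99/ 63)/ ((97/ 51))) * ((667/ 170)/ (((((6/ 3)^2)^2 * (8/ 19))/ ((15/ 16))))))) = 147402752/28856421 = 5.11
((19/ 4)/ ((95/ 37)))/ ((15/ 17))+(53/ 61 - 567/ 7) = -1428031/18300 = -78.03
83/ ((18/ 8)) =332/9 = 36.89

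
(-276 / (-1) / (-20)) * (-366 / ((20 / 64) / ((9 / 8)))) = 454572/25 = 18182.88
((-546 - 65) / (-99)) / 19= 0.32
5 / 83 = 0.06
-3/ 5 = -0.60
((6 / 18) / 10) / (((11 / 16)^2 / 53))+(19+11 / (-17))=681608/30855 = 22.09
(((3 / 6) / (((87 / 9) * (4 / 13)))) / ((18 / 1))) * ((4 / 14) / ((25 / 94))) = 611/60900 = 0.01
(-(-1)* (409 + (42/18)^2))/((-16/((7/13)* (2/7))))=-1865/468 = -3.99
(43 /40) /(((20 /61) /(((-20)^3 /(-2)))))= 13115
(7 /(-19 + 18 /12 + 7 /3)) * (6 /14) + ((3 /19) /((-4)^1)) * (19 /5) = -633/1820 = -0.35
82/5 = 16.40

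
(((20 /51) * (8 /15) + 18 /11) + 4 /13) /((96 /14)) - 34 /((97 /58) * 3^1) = -329169259/50934312 = -6.46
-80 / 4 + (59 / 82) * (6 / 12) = -3221/164 = -19.64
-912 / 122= -456/61 = -7.48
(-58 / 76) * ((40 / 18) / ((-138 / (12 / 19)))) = 580/74727 = 0.01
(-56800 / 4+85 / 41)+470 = -562845/41 = -13727.93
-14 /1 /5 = -14/5 = -2.80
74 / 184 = 37/92 = 0.40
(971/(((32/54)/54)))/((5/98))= 34685091/20 = 1734254.55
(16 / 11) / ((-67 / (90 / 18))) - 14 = -14.11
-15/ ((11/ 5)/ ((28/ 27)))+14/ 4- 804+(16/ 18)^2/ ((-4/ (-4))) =-1437683/1782 = -806.78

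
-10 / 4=-2.50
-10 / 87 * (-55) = 550/87 = 6.32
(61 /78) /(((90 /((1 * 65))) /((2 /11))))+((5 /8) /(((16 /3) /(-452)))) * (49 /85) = -4916875/161568 = -30.43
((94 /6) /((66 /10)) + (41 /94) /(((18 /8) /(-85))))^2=478515625/2405601 = 198.92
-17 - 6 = -23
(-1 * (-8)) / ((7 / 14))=16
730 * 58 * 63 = 2667420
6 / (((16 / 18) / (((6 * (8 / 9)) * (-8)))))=-288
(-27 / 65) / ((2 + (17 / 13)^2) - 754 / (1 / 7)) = 351/4456775 = 0.00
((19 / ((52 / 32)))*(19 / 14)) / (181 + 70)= 1444/22841 = 0.06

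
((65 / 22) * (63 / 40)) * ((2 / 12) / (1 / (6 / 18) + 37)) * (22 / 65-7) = -9093/70400 = -0.13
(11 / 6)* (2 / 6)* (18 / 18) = 11/18 = 0.61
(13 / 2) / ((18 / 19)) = 247/36 = 6.86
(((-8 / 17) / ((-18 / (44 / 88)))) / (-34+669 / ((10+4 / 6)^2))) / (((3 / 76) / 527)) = -4825088/777465 = -6.21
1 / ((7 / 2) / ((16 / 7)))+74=3658/49 = 74.65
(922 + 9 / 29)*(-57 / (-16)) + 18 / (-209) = 318628659/96976 = 3285.64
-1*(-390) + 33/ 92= 35913/92 = 390.36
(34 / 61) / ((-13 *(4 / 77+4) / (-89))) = 0.94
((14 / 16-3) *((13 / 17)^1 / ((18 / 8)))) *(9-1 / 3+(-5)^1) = -143/54 = -2.65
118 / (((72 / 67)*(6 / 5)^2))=76.25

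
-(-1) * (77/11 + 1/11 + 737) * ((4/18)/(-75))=-3274/1485 = -2.20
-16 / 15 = -1.07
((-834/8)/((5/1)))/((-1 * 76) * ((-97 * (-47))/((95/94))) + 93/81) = 11259/185131252 = 0.00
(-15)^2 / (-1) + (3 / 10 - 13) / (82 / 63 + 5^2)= -3736251/16570 = -225.48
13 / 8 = 1.62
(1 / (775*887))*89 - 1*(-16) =10998889/687425 = 16.00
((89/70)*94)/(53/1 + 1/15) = 12549/5572 = 2.25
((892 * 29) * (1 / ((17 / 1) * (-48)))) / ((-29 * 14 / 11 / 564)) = 115291/238 = 484.42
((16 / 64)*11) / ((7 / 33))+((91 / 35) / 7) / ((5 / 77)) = 13079/700 = 18.68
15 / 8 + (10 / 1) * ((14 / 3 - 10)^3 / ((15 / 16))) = -1616.30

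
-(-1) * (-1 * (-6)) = 6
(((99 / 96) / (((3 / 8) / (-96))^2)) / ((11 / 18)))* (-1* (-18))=1990656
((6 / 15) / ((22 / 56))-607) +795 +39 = 12541/55 = 228.02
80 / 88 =10/11 = 0.91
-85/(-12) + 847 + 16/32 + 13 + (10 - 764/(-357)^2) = 447385417/509796 = 877.58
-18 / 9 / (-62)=1/31 = 0.03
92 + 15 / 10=187/2 = 93.50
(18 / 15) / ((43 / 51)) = 306/215 = 1.42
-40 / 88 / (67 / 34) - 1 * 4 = -3118/737 = -4.23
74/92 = 37/46 = 0.80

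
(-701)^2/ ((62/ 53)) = 26044253/62 = 420068.60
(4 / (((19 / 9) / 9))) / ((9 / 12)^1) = 22.74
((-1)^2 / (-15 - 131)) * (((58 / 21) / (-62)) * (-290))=-4205/47523 = -0.09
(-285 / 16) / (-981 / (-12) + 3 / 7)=-665/3068 = -0.22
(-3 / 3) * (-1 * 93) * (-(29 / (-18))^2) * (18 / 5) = -869.03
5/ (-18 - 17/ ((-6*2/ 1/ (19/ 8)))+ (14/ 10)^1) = -0.38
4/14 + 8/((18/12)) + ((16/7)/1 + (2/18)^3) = 7.91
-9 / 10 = -0.90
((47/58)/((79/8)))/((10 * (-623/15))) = -282/1427293 = 0.00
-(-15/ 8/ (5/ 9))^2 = -729/64 = -11.39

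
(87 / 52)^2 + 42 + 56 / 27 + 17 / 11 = 38884489/803088 = 48.42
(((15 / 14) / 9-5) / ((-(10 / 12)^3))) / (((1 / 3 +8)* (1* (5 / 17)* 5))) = 75276/109375 = 0.69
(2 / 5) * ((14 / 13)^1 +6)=184/65 = 2.83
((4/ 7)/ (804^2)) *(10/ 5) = 1/565614 = 0.00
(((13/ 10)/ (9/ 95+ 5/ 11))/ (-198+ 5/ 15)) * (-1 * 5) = 40755/680764 = 0.06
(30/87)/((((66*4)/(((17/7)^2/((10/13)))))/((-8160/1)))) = -1277380/15631 = -81.72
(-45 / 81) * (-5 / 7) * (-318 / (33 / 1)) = -2650/693 = -3.82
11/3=3.67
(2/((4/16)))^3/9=512/9 = 56.89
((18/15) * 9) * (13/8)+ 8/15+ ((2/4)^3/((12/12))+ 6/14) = 3131/168 = 18.64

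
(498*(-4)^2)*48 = 382464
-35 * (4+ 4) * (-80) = 22400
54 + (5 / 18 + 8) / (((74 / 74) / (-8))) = -110/9 = -12.22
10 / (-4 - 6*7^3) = -5/1031 = 0.00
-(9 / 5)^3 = -729/125 = -5.83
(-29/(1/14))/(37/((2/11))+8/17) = -13804/6935 = -1.99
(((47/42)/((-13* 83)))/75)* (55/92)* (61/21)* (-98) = 31537/13401180 = 0.00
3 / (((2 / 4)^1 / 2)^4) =768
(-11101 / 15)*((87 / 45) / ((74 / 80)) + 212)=-263804164/1665 = -158440.94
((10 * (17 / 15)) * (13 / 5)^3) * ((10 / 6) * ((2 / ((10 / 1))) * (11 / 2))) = 410839/1125 = 365.19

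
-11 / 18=-0.61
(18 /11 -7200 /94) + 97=11395/517 = 22.04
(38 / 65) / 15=38/975 = 0.04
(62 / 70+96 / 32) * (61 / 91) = 8296/3185 = 2.60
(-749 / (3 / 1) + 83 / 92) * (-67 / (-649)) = -25.68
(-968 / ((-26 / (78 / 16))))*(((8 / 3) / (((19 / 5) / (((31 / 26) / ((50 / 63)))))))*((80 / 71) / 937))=3781008/16432169 = 0.23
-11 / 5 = -2.20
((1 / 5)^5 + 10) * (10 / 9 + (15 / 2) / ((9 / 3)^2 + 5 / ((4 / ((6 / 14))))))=3166768/166875 = 18.98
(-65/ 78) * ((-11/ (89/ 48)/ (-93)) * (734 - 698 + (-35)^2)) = -554840/8277 = -67.03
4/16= 1/4 = 0.25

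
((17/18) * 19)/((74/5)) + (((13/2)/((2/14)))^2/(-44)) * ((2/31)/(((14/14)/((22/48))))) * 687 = -954.61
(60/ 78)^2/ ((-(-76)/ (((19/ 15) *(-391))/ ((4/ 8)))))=-3910/507 = -7.71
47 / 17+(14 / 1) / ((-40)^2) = 37719/13600 = 2.77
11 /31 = 0.35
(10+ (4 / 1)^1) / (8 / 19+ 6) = 2.18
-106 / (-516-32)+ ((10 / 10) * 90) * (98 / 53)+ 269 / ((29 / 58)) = 10232325/14522 = 704.61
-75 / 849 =-25/283 = -0.09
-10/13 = -0.77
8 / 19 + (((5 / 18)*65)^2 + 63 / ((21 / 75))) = 3394567/6156 = 551.42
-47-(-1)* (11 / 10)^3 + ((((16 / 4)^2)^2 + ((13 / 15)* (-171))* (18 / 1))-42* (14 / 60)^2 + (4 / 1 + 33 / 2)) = -7317167/3000 = -2439.06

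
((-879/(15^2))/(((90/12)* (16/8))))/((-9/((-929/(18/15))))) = -272197/12150 = -22.40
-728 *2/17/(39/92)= -10304/51 = -202.04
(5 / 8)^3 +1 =637/512 = 1.24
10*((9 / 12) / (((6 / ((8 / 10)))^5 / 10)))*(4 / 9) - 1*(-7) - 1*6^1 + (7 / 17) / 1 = 2189176/1549125 = 1.41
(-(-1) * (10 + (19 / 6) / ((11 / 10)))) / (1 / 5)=2125/33 = 64.39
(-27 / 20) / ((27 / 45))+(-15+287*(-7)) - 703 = -2729.25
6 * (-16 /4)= -24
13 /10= 1.30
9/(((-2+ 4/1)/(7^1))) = 63/2 = 31.50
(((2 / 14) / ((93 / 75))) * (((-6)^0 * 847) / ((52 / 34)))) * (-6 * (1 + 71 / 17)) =-798600/403 = -1981.64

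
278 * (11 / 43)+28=4262/43 = 99.12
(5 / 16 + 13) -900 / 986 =97809/7888 = 12.40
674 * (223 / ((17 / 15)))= 2254530/17 = 132619.41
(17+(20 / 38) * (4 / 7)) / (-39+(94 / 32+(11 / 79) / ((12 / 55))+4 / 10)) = -43626960/88320113 = -0.49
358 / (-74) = -179/37 = -4.84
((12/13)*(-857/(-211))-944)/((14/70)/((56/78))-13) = 361075120/4885283 = 73.91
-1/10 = -0.10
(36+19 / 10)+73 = 1109/10 = 110.90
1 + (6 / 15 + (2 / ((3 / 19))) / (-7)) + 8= 797/105 = 7.59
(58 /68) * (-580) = -8410/17 = -494.71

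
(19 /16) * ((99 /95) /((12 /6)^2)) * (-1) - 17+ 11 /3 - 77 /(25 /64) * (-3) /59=-3.62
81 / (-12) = -27/4 = -6.75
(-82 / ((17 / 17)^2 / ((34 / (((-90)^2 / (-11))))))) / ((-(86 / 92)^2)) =-16223372/3744225 = -4.33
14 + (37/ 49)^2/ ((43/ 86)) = 36352/2401 = 15.14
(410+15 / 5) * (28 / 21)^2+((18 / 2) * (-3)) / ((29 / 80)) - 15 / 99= 1893677/2871 = 659.59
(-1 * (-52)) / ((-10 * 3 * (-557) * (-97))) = -26/810435 = 0.00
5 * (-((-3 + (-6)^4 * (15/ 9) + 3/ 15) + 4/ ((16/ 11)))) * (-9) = 388791/4 = 97197.75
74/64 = 37/32 = 1.16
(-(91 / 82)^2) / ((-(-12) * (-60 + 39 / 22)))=13013/7382952 = 0.00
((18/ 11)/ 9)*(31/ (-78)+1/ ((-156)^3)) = -1508833/20880288 = -0.07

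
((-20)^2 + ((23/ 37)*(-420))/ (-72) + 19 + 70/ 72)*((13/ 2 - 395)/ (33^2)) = -3949631/26136 = -151.12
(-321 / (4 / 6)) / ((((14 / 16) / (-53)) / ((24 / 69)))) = 1633248/161 = 10144.40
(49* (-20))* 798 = -782040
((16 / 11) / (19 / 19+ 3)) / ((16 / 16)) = 4/11 = 0.36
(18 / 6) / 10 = 3/10 = 0.30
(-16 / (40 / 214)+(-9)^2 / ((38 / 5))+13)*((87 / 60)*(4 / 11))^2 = -9897729/574750 = -17.22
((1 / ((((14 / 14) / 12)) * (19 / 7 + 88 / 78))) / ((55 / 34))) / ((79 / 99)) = 1002456/414355 = 2.42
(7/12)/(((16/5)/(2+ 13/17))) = 1645/3264 = 0.50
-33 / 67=-0.49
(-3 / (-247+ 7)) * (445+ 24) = 469/80 = 5.86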